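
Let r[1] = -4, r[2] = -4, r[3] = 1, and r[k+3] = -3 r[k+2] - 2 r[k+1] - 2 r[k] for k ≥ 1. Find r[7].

r[4] = -3·1 - 2·(-4) - 2·(-4) = 13
r[5] = -3·13 - 2·1 - 2·(-4) = -33
r[6] = -3·(-33) - 2·13 - 2·1 = 71
r[7] = -3·71 - 2·(-33) - 2·13 = -173

-173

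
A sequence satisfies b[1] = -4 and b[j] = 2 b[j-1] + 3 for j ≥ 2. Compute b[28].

The fixed point is 3/(1 - 2) = -3, so b[j] + 3 = 2(b[j-1] + 3).
Hence b[j] = -1·2^{j-1} - 3.
b[28] = -1·2^{27} - 3 = -1·134217728 - 3 = -134217731.

-134217731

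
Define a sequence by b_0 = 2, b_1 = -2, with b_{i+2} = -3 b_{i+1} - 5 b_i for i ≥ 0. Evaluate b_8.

b_2 = -3*(-2) - 5*2 = -4
b_3 = -3*(-4) - 5*(-2) = 22
b_4 = -3*22 - 5*(-4) = -46
b_5 = -3*(-46) - 5*22 = 28
b_6 = -3*28 - 5*(-46) = 146
b_7 = -3*146 - 5*28 = -578
b_8 = -3*(-578) - 5*146 = 1004

1004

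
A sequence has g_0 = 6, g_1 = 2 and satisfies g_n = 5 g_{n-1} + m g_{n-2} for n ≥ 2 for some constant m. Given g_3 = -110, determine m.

-5

g_2 = 10 + 6m
g_3 = 50 + 32m
So 50 + 32m = -110, giving m = -5.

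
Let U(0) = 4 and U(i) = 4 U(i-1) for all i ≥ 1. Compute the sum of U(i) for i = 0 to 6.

21844

U(1) = 4·4 = 16
U(2) = 4·16 = 64
U(3) = 4·64 = 256
U(4) = 4·256 = 1024
U(5) = 4·1024 = 4096
U(6) = 4·4096 = 16384
Sum = 4 + 16 + 64 + 256 + 1024 + 4096 + 16384 = 21844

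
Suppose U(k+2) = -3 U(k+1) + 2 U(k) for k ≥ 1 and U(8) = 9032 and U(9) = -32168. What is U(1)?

-2

Rearranging, U(k-2) = (U(k) + 3 U(k-1)) / 2.
U(7) = (-32168 + 3·9032) / 2 = -5072/2 = -2536
U(6) = (9032 + 3·(-2536)) / 2 = 1424/2 = 712
U(5) = (-2536 + 3·712) / 2 = -400/2 = -200
U(4) = (712 + 3·(-200)) / 2 = 112/2 = 56
U(3) = (-200 + 3·56) / 2 = -32/2 = -16
U(2) = (56 + 3·(-16)) / 2 = 8/2 = 4
U(1) = (-16 + 3·4) / 2 = -4/2 = -2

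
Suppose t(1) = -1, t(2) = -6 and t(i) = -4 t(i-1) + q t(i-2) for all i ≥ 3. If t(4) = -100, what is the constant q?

t(3) = 24 - q
t(4) = -96 - 2q
So -96 - 2q = -100, giving q = 2.

2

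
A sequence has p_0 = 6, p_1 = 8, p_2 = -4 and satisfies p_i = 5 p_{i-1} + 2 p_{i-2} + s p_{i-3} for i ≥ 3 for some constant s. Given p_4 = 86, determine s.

3

p_3 = -4 + 6s
p_4 = -28 + 38s
So -28 + 38s = 86, giving s = 3.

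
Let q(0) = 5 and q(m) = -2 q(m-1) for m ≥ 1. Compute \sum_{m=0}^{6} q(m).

q(1) = -2(5) = -10
q(2) = -2(-10) = 20
q(3) = -2(20) = -40
q(4) = -2(-40) = 80
q(5) = -2(80) = -160
q(6) = -2(-160) = 320
Sum = 5 + (-10) + 20 + (-40) + 80 + (-160) + 320 = 215

215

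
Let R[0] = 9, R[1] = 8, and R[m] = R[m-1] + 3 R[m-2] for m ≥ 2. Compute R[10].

R[2] = 8 + 3·9 = 35
R[3] = 35 + 3·8 = 59
R[4] = 59 + 3·35 = 164
R[5] = 164 + 3·59 = 341
R[6] = 341 + 3·164 = 833
R[7] = 833 + 3·341 = 1856
R[8] = 1856 + 3·833 = 4355
R[9] = 4355 + 3·1856 = 9923
R[10] = 9923 + 3·4355 = 22988

22988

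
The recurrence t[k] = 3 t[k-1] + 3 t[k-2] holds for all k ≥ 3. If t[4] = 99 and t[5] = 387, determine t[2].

Rearranging, t[k-2] = (t[k] - 3 t[k-1]) / 3.
t[3] = (387 - 3(99)) / 3 = 90/3 = 30
t[2] = (99 - 3(30)) / 3 = 9/3 = 3

3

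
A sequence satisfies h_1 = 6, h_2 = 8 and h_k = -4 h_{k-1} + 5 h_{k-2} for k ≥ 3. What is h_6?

1048

h_3 = -4·8 + 5·6 = -2
h_4 = -4·(-2) + 5·8 = 48
h_5 = -4·48 + 5·(-2) = -202
h_6 = -4·(-202) + 5·48 = 1048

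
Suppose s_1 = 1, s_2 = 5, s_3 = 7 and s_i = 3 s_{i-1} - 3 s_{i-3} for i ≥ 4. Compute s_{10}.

3699

s_4 = 3·7 - 3·1 = 18
s_5 = 3·18 - 3·5 = 39
s_6 = 3·39 - 3·7 = 96
s_7 = 3·96 - 3·18 = 234
s_8 = 3·234 - 3·39 = 585
s_9 = 3·585 - 3·96 = 1467
s_{10} = 3·1467 - 3·234 = 3699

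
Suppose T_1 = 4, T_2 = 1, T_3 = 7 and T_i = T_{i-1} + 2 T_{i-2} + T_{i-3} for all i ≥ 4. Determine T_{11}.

2773

T_4 = 7 + 2*1 + 4 = 13
T_5 = 13 + 2*7 + 1 = 28
T_6 = 28 + 2*13 + 7 = 61
T_7 = 61 + 2*28 + 13 = 130
T_8 = 130 + 2*61 + 28 = 280
T_9 = 280 + 2*130 + 61 = 601
T_{10} = 601 + 2*280 + 130 = 1291
T_{11} = 1291 + 2*601 + 280 = 2773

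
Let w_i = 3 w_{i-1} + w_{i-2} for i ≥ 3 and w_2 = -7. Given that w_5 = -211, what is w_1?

2

Let w_1 = v.
w_3 = -21 + v
w_4 = -70 + 3v
w_5 = -231 + 10v
So -231 + 10v = -211, giving v = 2.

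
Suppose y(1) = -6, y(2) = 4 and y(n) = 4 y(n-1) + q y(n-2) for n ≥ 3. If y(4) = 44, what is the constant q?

y(3) = 16 - 6q
y(4) = 64 - 20q
So 64 - 20q = 44, giving q = 1.

1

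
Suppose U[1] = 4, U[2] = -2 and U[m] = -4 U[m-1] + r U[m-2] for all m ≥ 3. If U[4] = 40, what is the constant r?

-4

U[3] = 8 + 4r
U[4] = -32 - 18r
So -32 - 18r = 40, giving r = -4.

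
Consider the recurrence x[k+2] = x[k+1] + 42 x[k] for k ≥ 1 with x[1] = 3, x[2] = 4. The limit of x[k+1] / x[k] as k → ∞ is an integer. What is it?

7

The characteristic equation is r^2 - r - 42 = 0, which factors as (r - 7)(r + 6) = 0.
So the roots are 7 and -6. Since |7| > |-6| and the coefficient of 7^k is non-zero, the ratio tends to 7.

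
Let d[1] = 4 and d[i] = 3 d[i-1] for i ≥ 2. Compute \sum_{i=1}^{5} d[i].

d[2] = 3(4) = 12
d[3] = 3(12) = 36
d[4] = 3(36) = 108
d[5] = 3(108) = 324
Sum = 4 + 12 + 36 + 108 + 324 = 484

484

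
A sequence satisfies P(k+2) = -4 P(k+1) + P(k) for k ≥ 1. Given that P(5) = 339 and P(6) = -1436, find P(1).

3

Rearranging, P(k-2) = P(k) + 4 P(k-1).
P(4) = -1436 + 4·339 = -80
P(3) = 339 + 4·(-80) = 19
P(2) = -80 + 4·19 = -4
P(1) = 19 + 4·(-4) = 3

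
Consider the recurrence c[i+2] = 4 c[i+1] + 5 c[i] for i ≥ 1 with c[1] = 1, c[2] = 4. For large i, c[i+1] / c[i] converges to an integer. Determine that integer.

5

The characteristic equation is r^2 - 4r - 5 = 0, which factors as (r - 5)(r + 1) = 0.
So the roots are 5 and -1. Since |5| > |-1| and the coefficient of 5^i is non-zero, the ratio tends to 5.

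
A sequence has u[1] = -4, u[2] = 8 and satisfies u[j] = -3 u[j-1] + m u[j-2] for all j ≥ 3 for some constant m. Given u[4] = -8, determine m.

u[3] = -24 - 4m
u[4] = 72 + 20m
So 72 + 20m = -8, giving m = -4.

-4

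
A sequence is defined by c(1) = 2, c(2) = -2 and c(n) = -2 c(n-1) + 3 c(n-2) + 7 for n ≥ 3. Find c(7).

c(3) = -2(-2) + 3(2) + 7 = 17
c(4) = -2(17) + 3(-2) + 7 = -33
c(5) = -2(-33) + 3(17) + 7 = 124
c(6) = -2(124) + 3(-33) + 7 = -340
c(7) = -2(-340) + 3(124) + 7 = 1059

1059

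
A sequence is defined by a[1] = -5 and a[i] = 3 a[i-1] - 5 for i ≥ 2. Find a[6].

-1820

a[2] = 3*(-5) - 5 = -20
a[3] = 3*(-20) - 5 = -65
a[4] = 3*(-65) - 5 = -200
a[5] = 3*(-200) - 5 = -605
a[6] = 3*(-605) - 5 = -1820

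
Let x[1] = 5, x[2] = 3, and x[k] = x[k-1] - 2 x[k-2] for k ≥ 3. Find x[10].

-21

x[3] = 3 - 2(5) = -7
x[4] = (-7) - 2(3) = -13
x[5] = (-13) - 2(-7) = 1
x[6] = 1 - 2(-13) = 27
x[7] = 27 - 2(1) = 25
x[8] = 25 - 2(27) = -29
x[9] = (-29) - 2(25) = -79
x[10] = (-79) - 2(-29) = -21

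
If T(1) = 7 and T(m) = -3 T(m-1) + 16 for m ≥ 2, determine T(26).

-2541865828325

The fixed point is 16/(1 + 3) = 4, so T(m) - 4 = -3(T(m-1) - 4).
Hence T(m) = 3·(-3)^{m-1} + 4.
T(26) = 3·(-3)^{25} + 4 = 3·-847288609443 + 4 = -2541865828325.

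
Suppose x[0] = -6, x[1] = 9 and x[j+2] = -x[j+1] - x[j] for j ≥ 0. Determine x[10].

9

x[2] = -9 - (-6) = -3
x[3] = -(-3) - 9 = -6
x[4] = -(-6) - (-3) = 9
x[5] = -9 - (-6) = -3
x[6] = -(-3) - 9 = -6
x[7] = -(-6) - (-3) = 9
x[8] = -9 - (-6) = -3
x[9] = -(-3) - 9 = -6
x[10] = -(-6) - (-3) = 9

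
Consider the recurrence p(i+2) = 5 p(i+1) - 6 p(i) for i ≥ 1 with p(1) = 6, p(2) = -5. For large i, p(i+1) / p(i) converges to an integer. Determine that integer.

The characteristic equation is r^2 - 5r + 6 = 0, which factors as (r - 3)(r - 2) = 0.
So the roots are 3 and 2. Since |3| > |2| and the coefficient of 3^i is non-zero, the ratio tends to 3.

3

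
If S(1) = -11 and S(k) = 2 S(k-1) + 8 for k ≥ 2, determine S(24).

-25165832

The fixed point is 8/(1 - 2) = -8, so S(k) + 8 = 2(S(k-1) + 8).
Hence S(k) = -3·2^{k-1} - 8.
S(24) = -3·2^{23} - 8 = -3·8388608 - 8 = -25165832.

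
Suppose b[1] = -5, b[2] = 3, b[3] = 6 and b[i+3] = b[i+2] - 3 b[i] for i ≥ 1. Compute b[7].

-69

b[4] = 6 - 3(-5) = 21
b[5] = 21 - 3(3) = 12
b[6] = 12 - 3(6) = -6
b[7] = (-6) - 3(21) = -69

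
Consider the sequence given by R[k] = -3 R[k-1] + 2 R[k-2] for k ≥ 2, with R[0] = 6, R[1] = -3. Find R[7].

-11229

R[2] = -3(-3) + 2(6) = 21
R[3] = -3(21) + 2(-3) = -69
R[4] = -3(-69) + 2(21) = 249
R[5] = -3(249) + 2(-69) = -885
R[6] = -3(-885) + 2(249) = 3153
R[7] = -3(3153) + 2(-885) = -11229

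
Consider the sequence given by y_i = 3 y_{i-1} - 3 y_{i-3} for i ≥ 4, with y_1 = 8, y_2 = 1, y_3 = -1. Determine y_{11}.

y_4 = 3(-1) - 3(8) = -27
y_5 = 3(-27) - 3(1) = -84
y_6 = 3(-84) - 3(-1) = -249
y_7 = 3(-249) - 3(-27) = -666
y_8 = 3(-666) - 3(-84) = -1746
y_9 = 3(-1746) - 3(-249) = -4491
y_{10} = 3(-4491) - 3(-666) = -11475
y_{11} = 3(-11475) - 3(-1746) = -29187

-29187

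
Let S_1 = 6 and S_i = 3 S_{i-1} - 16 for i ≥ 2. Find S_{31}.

-411782264189290

The fixed point is -16/(1 - 3) = 8, so S_i - 8 = 3(S_{i-1} - 8).
Hence S_i = -2·3^{i-1} + 8.
S_{31} = -2·3^{30} + 8 = -2·205891132094649 + 8 = -411782264189290.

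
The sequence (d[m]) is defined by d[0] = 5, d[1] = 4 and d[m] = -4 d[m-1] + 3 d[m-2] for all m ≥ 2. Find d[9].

146932

d[2] = -4·4 + 3·5 = -1
d[3] = -4·(-1) + 3·4 = 16
d[4] = -4·16 + 3·(-1) = -67
d[5] = -4·(-67) + 3·16 = 316
d[6] = -4·316 + 3·(-67) = -1465
d[7] = -4·(-1465) + 3·316 = 6808
d[8] = -4·6808 + 3·(-1465) = -31627
d[9] = -4·(-31627) + 3·6808 = 146932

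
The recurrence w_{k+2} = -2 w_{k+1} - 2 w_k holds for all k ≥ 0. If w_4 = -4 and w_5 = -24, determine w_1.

Rearranging, w_{k-2} = (w_k + 2 w_{k-1}) / -2.
w_3 = (-24 + 2·(-4)) / -2 = -32/-2 = 16
w_2 = (-4 + 2·16) / -2 = 28/-2 = -14
w_1 = (16 + 2·(-14)) / -2 = -12/-2 = 6

6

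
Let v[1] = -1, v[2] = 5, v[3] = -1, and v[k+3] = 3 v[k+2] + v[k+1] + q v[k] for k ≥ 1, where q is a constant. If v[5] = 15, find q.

5

v[4] = 2 - q
v[5] = 5 + 2q
So 5 + 2q = 15, giving q = 5.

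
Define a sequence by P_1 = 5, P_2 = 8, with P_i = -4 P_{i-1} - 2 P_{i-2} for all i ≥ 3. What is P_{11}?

P_3 = -4·8 - 2·5 = -42
P_4 = -4·(-42) - 2·8 = 152
P_5 = -4·152 - 2·(-42) = -524
P_6 = -4·(-524) - 2·152 = 1792
P_7 = -4·1792 - 2·(-524) = -6120
P_8 = -4·(-6120) - 2·1792 = 20896
P_9 = -4·20896 - 2·(-6120) = -71344
P_{10} = -4·(-71344) - 2·20896 = 243584
P_{11} = -4·243584 - 2·(-71344) = -831648

-831648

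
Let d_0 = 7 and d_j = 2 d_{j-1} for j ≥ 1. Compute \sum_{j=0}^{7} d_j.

d_1 = 2(7) = 14
d_2 = 2(14) = 28
d_3 = 2(28) = 56
d_4 = 2(56) = 112
d_5 = 2(112) = 224
d_6 = 2(224) = 448
d_7 = 2(448) = 896
Sum = 7 + 14 + 28 + 56 + 112 + 224 + 448 + 896 = 1785

1785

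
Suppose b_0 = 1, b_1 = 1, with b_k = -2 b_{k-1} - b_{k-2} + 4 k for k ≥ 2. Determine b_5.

1

b_2 = -2(1) - 1 + 8 = 5
b_3 = -2(5) - 1 + 12 = 1
b_4 = -2(1) - 5 + 16 = 9
b_5 = -2(9) - 1 + 20 = 1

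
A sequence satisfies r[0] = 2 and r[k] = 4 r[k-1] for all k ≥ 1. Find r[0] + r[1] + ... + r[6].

r[1] = 4(2) = 8
r[2] = 4(8) = 32
r[3] = 4(32) = 128
r[4] = 4(128) = 512
r[5] = 4(512) = 2048
r[6] = 4(2048) = 8192
Sum = 2 + 8 + 32 + 128 + 512 + 2048 + 8192 = 10922

10922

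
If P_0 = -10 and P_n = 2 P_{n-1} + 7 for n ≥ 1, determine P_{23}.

The fixed point is 7/(1 - 2) = -7, so P_n + 7 = 2(P_{n-1} + 7).
Hence P_n = -3·2^n - 7.
P_{23} = -3·2^{23} - 7 = -3·8388608 - 7 = -25165831.

-25165831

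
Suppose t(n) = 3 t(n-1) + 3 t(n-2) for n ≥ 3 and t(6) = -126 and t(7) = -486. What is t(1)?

-6

Rearranging, t(n-2) = (t(n) - 3 t(n-1)) / 3.
t(5) = (-486 - 3*(-126)) / 3 = -108/3 = -36
t(4) = (-126 - 3*(-36)) / 3 = -18/3 = -6
t(3) = (-36 - 3*(-6)) / 3 = -18/3 = -6
t(2) = (-6 - 3*(-6)) / 3 = 12/3 = 4
t(1) = (-6 - 3*4) / 3 = -18/3 = -6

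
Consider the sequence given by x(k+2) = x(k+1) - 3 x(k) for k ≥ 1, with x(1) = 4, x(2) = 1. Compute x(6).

x(3) = 1 - 3·4 = -11
x(4) = (-11) - 3·1 = -14
x(5) = (-14) - 3·(-11) = 19
x(6) = 19 - 3·(-14) = 61

61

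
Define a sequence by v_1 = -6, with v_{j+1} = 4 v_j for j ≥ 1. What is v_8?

v_2 = 4·(-6) = -24
v_3 = 4·(-24) = -96
v_4 = 4·(-96) = -384
v_5 = 4·(-384) = -1536
v_6 = 4·(-1536) = -6144
v_7 = 4·(-6144) = -24576
v_8 = 4·(-24576) = -98304

-98304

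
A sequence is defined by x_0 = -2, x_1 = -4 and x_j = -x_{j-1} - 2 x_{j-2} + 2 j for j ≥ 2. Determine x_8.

26

x_2 = -(-4) - 2·(-2) + 4 = 12
x_3 = -12 - 2·(-4) + 6 = 2
x_4 = -2 - 2·12 + 8 = -18
x_5 = -(-18) - 2·2 + 10 = 24
x_6 = -24 - 2·(-18) + 12 = 24
x_7 = -24 - 2·24 + 14 = -58
x_8 = -(-58) - 2·24 + 16 = 26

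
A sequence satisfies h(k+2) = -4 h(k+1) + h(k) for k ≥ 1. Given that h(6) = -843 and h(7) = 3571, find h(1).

Rearranging, h(k-2) = h(k) + 4 h(k-1).
h(5) = 3571 + 4(-843) = 199
h(4) = -843 + 4(199) = -47
h(3) = 199 + 4(-47) = 11
h(2) = -47 + 4(11) = -3
h(1) = 11 + 4(-3) = -1

-1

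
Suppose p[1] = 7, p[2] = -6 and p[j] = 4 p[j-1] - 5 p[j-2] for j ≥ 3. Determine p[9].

p[3] = 4(-6) - 5(7) = -59
p[4] = 4(-59) - 5(-6) = -206
p[5] = 4(-206) - 5(-59) = -529
p[6] = 4(-529) - 5(-206) = -1086
p[7] = 4(-1086) - 5(-529) = -1699
p[8] = 4(-1699) - 5(-1086) = -1366
p[9] = 4(-1366) - 5(-1699) = 3031

3031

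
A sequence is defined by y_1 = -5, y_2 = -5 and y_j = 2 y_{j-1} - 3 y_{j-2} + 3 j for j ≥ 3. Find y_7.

y_3 = 2*(-5) - 3*(-5) + 9 = 14
y_4 = 2*14 - 3*(-5) + 12 = 55
y_5 = 2*55 - 3*14 + 15 = 83
y_6 = 2*83 - 3*55 + 18 = 19
y_7 = 2*19 - 3*83 + 21 = -190

-190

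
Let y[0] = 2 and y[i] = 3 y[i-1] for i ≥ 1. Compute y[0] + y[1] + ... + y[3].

80

y[1] = 3·2 = 6
y[2] = 3·6 = 18
y[3] = 3·18 = 54
Sum = 2 + 6 + 18 + 54 = 80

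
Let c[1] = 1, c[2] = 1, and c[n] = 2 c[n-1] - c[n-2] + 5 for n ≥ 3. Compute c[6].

51

c[3] = 2·1 - 1 + 5 = 6
c[4] = 2·6 - 1 + 5 = 16
c[5] = 2·16 - 6 + 5 = 31
c[6] = 2·31 - 16 + 5 = 51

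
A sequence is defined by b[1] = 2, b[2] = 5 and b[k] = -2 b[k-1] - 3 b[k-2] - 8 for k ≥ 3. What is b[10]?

b[3] = -2·5 - 3·2 - 8 = -24
b[4] = -2·(-24) - 3·5 - 8 = 25
b[5] = -2·25 - 3·(-24) - 8 = 14
b[6] = -2·14 - 3·25 - 8 = -111
b[7] = -2·(-111) - 3·14 - 8 = 172
b[8] = -2·172 - 3·(-111) - 8 = -19
b[9] = -2·(-19) - 3·172 - 8 = -486
b[10] = -2·(-486) - 3·(-19) - 8 = 1021

1021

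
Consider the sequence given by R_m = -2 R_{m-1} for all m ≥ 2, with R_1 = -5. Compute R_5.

-80

R_2 = -2·(-5) = 10
R_3 = -2·10 = -20
R_4 = -2·(-20) = 40
R_5 = -2·40 = -80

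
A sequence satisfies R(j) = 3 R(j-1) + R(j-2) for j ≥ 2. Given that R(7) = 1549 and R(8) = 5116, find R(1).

1

Rearranging, R(j-2) = R(j) - 3 R(j-1).
R(6) = 5116 - 3*1549 = 469
R(5) = 1549 - 3*469 = 142
R(4) = 469 - 3*142 = 43
R(3) = 142 - 3*43 = 13
R(2) = 43 - 3*13 = 4
R(1) = 13 - 3*4 = 1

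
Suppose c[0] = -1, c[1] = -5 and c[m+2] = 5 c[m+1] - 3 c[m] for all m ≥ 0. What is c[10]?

c[2] = 5*(-5) - 3*(-1) = -22
c[3] = 5*(-22) - 3*(-5) = -95
c[4] = 5*(-95) - 3*(-22) = -409
c[5] = 5*(-409) - 3*(-95) = -1760
c[6] = 5*(-1760) - 3*(-409) = -7573
c[7] = 5*(-7573) - 3*(-1760) = -32585
c[8] = 5*(-32585) - 3*(-7573) = -140206
c[9] = 5*(-140206) - 3*(-32585) = -603275
c[10] = 5*(-603275) - 3*(-140206) = -2595757

-2595757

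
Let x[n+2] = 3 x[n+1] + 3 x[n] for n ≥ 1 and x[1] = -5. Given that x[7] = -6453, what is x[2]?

-6

Let x[2] = w.
x[3] = -15 + 3w
x[4] = -45 + 12w
x[5] = -180 + 45w
x[6] = -675 + 171w
x[7] = -2565 + 648w
So -2565 + 648w = -6453, giving w = -6.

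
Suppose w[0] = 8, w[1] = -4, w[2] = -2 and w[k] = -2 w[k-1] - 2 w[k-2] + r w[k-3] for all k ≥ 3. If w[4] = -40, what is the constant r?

w[3] = 12 + 8r
w[4] = -20 - 20r
So -20 - 20r = -40, giving r = 1.

1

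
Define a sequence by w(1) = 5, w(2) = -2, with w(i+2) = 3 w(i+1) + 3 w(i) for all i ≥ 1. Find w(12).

993141

w(3) = 3·(-2) + 3·5 = 9
w(4) = 3·9 + 3·(-2) = 21
w(5) = 3·21 + 3·9 = 90
w(6) = 3·90 + 3·21 = 333
w(7) = 3·333 + 3·90 = 1269
w(8) = 3·1269 + 3·333 = 4806
w(9) = 3·4806 + 3·1269 = 18225
w(10) = 3·18225 + 3·4806 = 69093
w(11) = 3·69093 + 3·18225 = 261954
w(12) = 3·261954 + 3·69093 = 993141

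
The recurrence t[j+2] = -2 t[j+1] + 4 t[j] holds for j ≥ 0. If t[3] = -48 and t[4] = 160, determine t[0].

2

Rearranging, t[j-2] = (t[j] + 2 t[j-1]) / 4.
t[2] = (160 + 2·(-48)) / 4 = 64/4 = 16
t[1] = (-48 + 2·16) / 4 = -16/4 = -4
t[0] = (16 + 2·(-4)) / 4 = 8/4 = 2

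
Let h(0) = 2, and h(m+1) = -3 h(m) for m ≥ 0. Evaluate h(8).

13122

h(1) = -3·2 = -6
h(2) = -3·(-6) = 18
h(3) = -3·18 = -54
h(4) = -3·(-54) = 162
h(5) = -3·162 = -486
h(6) = -3·(-486) = 1458
h(7) = -3·1458 = -4374
h(8) = -3·(-4374) = 13122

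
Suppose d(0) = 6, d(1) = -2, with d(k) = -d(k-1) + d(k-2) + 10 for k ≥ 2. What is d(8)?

d(2) = -(-2) + 6 + 10 = 18
d(3) = -18 + (-2) + 10 = -10
d(4) = -(-10) + 18 + 10 = 38
d(5) = -38 + (-10) + 10 = -38
d(6) = -(-38) + 38 + 10 = 86
d(7) = -86 + (-38) + 10 = -114
d(8) = -(-114) + 86 + 10 = 210

210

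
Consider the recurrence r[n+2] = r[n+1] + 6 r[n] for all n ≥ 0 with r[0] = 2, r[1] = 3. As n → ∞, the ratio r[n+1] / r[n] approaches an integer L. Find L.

3

The characteristic equation is r^2 - r - 6 = 0, which factors as (r - 3)(r + 2) = 0.
So the roots are 3 and -2. Since |3| > |-2| and the coefficient of 3^n is non-zero, the ratio tends to 3.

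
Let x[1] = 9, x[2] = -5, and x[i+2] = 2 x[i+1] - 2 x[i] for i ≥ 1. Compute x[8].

x[3] = 2*(-5) - 2*9 = -28
x[4] = 2*(-28) - 2*(-5) = -46
x[5] = 2*(-46) - 2*(-28) = -36
x[6] = 2*(-36) - 2*(-46) = 20
x[7] = 2*20 - 2*(-36) = 112
x[8] = 2*112 - 2*20 = 184

184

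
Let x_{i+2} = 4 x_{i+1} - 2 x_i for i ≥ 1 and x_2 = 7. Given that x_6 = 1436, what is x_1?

Let x_1 = w.
x_3 = 28 - 2w
x_4 = 98 - 8w
x_5 = 336 - 28w
x_6 = 1148 - 96w
So 1148 - 96w = 1436, giving w = -3.

-3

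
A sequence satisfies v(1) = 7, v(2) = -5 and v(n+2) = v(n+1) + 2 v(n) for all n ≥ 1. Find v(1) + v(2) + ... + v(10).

682

v(3) = (-5) + 2(7) = 9
v(4) = 9 + 2(-5) = -1
v(5) = (-1) + 2(9) = 17
v(6) = 17 + 2(-1) = 15
v(7) = 15 + 2(17) = 49
v(8) = 49 + 2(15) = 79
v(9) = 79 + 2(49) = 177
v(10) = 177 + 2(79) = 335
Sum = 7 + (-5) + 9 + (-1) + 17 + 15 + 49 + 79 + 177 + 335 = 682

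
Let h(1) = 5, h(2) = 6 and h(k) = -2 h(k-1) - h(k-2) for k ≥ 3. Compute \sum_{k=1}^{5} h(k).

h(3) = -2·6 - 5 = -17
h(4) = -2·(-17) - 6 = 28
h(5) = -2·28 - (-17) = -39
Sum = 5 + 6 + (-17) + 28 + (-39) = -17

-17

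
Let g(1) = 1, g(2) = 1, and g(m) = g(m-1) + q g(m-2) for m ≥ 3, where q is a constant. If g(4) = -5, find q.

-3

g(3) = 1 + q
g(4) = 1 + 2q
So 1 + 2q = -5, giving q = -3.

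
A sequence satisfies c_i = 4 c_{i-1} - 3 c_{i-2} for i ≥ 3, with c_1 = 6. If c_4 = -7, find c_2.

5

Let c_2 = z.
c_3 = -18 + 4z
c_4 = -72 + 13z
So -72 + 13z = -7, giving z = 5.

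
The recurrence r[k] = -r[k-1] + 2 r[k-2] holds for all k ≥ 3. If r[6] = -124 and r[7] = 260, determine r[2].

-4

Rearranging, r[k-2] = (r[k] + r[k-1]) / 2.
r[5] = (260 + (-124)) / 2 = 136/2 = 68
r[4] = (-124 + 68) / 2 = -56/2 = -28
r[3] = (68 + (-28)) / 2 = 40/2 = 20
r[2] = (-28 + 20) / 2 = -8/2 = -4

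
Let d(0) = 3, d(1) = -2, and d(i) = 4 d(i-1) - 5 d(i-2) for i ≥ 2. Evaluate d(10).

d(2) = 4(-2) - 5(3) = -23
d(3) = 4(-23) - 5(-2) = -82
d(4) = 4(-82) - 5(-23) = -213
d(5) = 4(-213) - 5(-82) = -442
d(6) = 4(-442) - 5(-213) = -703
d(7) = 4(-703) - 5(-442) = -602
d(8) = 4(-602) - 5(-703) = 1107
d(9) = 4(1107) - 5(-602) = 7438
d(10) = 4(7438) - 5(1107) = 24217

24217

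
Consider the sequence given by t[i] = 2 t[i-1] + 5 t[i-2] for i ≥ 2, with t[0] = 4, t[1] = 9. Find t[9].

208849

t[2] = 2(9) + 5(4) = 38
t[3] = 2(38) + 5(9) = 121
t[4] = 2(121) + 5(38) = 432
t[5] = 2(432) + 5(121) = 1469
t[6] = 2(1469) + 5(432) = 5098
t[7] = 2(5098) + 5(1469) = 17541
t[8] = 2(17541) + 5(5098) = 60572
t[9] = 2(60572) + 5(17541) = 208849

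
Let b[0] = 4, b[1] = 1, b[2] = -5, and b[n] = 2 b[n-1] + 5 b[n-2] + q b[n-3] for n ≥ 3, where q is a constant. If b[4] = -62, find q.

-3

b[3] = -5 + 4q
b[4] = -35 + 9q
So -35 + 9q = -62, giving q = -3.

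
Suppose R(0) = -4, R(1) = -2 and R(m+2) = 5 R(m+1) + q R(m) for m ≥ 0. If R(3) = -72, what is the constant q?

1

R(2) = -10 - 4q
R(3) = -50 - 22q
So -50 - 22q = -72, giving q = 1.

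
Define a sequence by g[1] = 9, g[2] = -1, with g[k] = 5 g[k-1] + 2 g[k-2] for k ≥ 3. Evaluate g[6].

g[3] = 5·(-1) + 2·9 = 13
g[4] = 5·13 + 2·(-1) = 63
g[5] = 5·63 + 2·13 = 341
g[6] = 5·341 + 2·63 = 1831

1831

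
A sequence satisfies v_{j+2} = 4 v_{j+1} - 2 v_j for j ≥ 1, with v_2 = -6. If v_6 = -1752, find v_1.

8

Let v_1 = z.
v_3 = -24 - 2z
v_4 = -84 - 8z
v_5 = -288 - 28z
v_6 = -984 - 96z
So -984 - 96z = -1752, giving z = 8.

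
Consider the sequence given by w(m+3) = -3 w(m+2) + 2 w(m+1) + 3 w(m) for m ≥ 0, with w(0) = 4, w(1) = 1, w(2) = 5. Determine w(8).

w(3) = -3*5 + 2*1 + 3*4 = -1
w(4) = -3*(-1) + 2*5 + 3*1 = 16
w(5) = -3*16 + 2*(-1) + 3*5 = -35
w(6) = -3*(-35) + 2*16 + 3*(-1) = 134
w(7) = -3*134 + 2*(-35) + 3*16 = -424
w(8) = -3*(-424) + 2*134 + 3*(-35) = 1435

1435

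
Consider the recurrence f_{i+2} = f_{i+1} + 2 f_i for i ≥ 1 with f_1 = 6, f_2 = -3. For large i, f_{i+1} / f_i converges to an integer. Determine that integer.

The characteristic equation is r^2 - r - 2 = 0, which factors as (r - 2)(r + 1) = 0.
So the roots are 2 and -1. Since |2| > |-1| and the coefficient of 2^i is non-zero, the ratio tends to 2.

2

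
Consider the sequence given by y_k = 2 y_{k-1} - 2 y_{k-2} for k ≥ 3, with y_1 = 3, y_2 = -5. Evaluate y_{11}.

y_3 = 2·(-5) - 2·3 = -16
y_4 = 2·(-16) - 2·(-5) = -22
y_5 = 2·(-22) - 2·(-16) = -12
y_6 = 2·(-12) - 2·(-22) = 20
y_7 = 2·20 - 2·(-12) = 64
y_8 = 2·64 - 2·20 = 88
y_9 = 2·88 - 2·64 = 48
y_{10} = 2·48 - 2·88 = -80
y_{11} = 2·(-80) - 2·48 = -256

-256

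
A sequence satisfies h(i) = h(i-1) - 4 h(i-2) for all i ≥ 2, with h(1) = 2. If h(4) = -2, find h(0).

Let h(0) = w.
h(2) = 2 - 4w
h(3) = -6 - 4w
h(4) = -14 + 12w
So -14 + 12w = -2, giving w = 1.

1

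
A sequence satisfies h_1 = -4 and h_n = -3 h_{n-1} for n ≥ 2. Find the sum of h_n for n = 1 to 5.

h_2 = -3·(-4) = 12
h_3 = -3·12 = -36
h_4 = -3·(-36) = 108
h_5 = -3·108 = -324
Sum = (-4) + 12 + (-36) + 108 + (-324) = -244

-244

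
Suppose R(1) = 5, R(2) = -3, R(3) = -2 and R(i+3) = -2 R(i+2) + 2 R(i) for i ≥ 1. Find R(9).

R(4) = -2·(-2) + 2·5 = 14
R(5) = -2·14 + 2·(-3) = -34
R(6) = -2·(-34) + 2·(-2) = 64
R(7) = -2·64 + 2·14 = -100
R(8) = -2·(-100) + 2·(-34) = 132
R(9) = -2·132 + 2·64 = -136

-136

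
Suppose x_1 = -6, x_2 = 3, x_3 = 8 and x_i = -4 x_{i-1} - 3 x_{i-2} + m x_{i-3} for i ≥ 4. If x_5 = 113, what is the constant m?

x_4 = -41 - 6m
x_5 = 140 + 27m
So 140 + 27m = 113, giving m = -1.

-1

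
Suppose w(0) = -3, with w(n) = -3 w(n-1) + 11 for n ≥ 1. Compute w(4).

-463

w(1) = -3*(-3) + 11 = 20
w(2) = -3*20 + 11 = -49
w(3) = -3*(-49) + 11 = 158
w(4) = -3*158 + 11 = -463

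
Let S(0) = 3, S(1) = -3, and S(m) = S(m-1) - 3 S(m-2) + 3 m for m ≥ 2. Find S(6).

-87

S(2) = (-3) - 3(3) + 6 = -6
S(3) = (-6) - 3(-3) + 9 = 12
S(4) = 12 - 3(-6) + 12 = 42
S(5) = 42 - 3(12) + 15 = 21
S(6) = 21 - 3(42) + 18 = -87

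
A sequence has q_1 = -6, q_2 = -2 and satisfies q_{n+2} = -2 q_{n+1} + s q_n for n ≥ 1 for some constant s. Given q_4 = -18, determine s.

q_3 = 4 - 6s
q_4 = -8 + 10s
So -8 + 10s = -18, giving s = -1.

-1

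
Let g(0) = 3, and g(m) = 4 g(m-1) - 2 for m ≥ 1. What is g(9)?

g(1) = 4·3 - 2 = 10
g(2) = 4·10 - 2 = 38
g(3) = 4·38 - 2 = 150
g(4) = 4·150 - 2 = 598
g(5) = 4·598 - 2 = 2390
g(6) = 4·2390 - 2 = 9558
g(7) = 4·9558 - 2 = 38230
g(8) = 4·38230 - 2 = 152918
g(9) = 4·152918 - 2 = 611670

611670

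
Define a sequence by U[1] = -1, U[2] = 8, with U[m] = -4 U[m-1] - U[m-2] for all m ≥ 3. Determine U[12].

U[3] = -4(8) - (-1) = -31
U[4] = -4(-31) - 8 = 116
U[5] = -4(116) - (-31) = -433
U[6] = -4(-433) - 116 = 1616
U[7] = -4(1616) - (-433) = -6031
U[8] = -4(-6031) - 1616 = 22508
U[9] = -4(22508) - (-6031) = -84001
U[10] = -4(-84001) - 22508 = 313496
U[11] = -4(313496) - (-84001) = -1169983
U[12] = -4(-1169983) - 313496 = 4366436

4366436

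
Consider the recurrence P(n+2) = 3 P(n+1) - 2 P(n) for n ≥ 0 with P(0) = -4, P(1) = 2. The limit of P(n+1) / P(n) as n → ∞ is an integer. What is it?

2

The characteristic equation is r^2 - 3r + 2 = 0, which factors as (r - 2)(r - 1) = 0.
So the roots are 2 and 1. Since |2| > |1| and the coefficient of 2^n is non-zero, the ratio tends to 2.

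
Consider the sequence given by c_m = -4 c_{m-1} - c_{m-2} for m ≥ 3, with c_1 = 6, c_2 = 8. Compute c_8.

c_3 = -4*8 - 6 = -38
c_4 = -4*(-38) - 8 = 144
c_5 = -4*144 - (-38) = -538
c_6 = -4*(-538) - 144 = 2008
c_7 = -4*2008 - (-538) = -7494
c_8 = -4*(-7494) - 2008 = 27968

27968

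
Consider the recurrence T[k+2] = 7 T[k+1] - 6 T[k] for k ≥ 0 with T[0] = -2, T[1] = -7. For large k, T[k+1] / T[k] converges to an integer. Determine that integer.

The characteristic equation is r^2 - 7r + 6 = 0, which factors as (r - 6)(r - 1) = 0.
So the roots are 6 and 1. Since |6| > |1| and the coefficient of 6^k is non-zero, the ratio tends to 6.

6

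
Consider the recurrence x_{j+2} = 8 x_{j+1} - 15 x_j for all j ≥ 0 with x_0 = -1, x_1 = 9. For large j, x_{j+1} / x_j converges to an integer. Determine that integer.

The characteristic equation is r^2 - 8r + 15 = 0, which factors as (r - 5)(r - 3) = 0.
So the roots are 5 and 3. Since |5| > |3| and the coefficient of 5^j is non-zero, the ratio tends to 5.

5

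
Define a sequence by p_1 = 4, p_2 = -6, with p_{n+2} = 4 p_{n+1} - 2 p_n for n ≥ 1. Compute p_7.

p_3 = 4*(-6) - 2*4 = -32
p_4 = 4*(-32) - 2*(-6) = -116
p_5 = 4*(-116) - 2*(-32) = -400
p_6 = 4*(-400) - 2*(-116) = -1368
p_7 = 4*(-1368) - 2*(-400) = -4672

-4672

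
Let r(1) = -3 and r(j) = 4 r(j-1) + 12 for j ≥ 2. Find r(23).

The fixed point is 12/(1 - 4) = -4, so r(j) + 4 = 4(r(j-1) + 4).
Hence r(j) = 1·4^{j-1} - 4.
r(23) = 1·4^{22} - 4 = 1·17592186044416 - 4 = 17592186044412.

17592186044412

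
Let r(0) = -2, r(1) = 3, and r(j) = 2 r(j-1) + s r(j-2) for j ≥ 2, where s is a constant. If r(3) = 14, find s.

-2

r(2) = 6 - 2s
r(3) = 12 - s
So 12 - s = 14, giving s = -2.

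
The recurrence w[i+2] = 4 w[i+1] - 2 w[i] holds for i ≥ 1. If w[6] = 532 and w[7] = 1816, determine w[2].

5

Rearranging, w[i-2] = (w[i] - 4 w[i-1]) / -2.
w[5] = (1816 - 4(532)) / -2 = -312/-2 = 156
w[4] = (532 - 4(156)) / -2 = -92/-2 = 46
w[3] = (156 - 4(46)) / -2 = -28/-2 = 14
w[2] = (46 - 4(14)) / -2 = -10/-2 = 5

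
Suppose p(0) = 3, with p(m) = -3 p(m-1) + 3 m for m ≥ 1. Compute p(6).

1782

p(1) = -3*3 + 3 = -6
p(2) = -3*(-6) + 6 = 24
p(3) = -3*24 + 9 = -63
p(4) = -3*(-63) + 12 = 201
p(5) = -3*201 + 15 = -588
p(6) = -3*(-588) + 18 = 1782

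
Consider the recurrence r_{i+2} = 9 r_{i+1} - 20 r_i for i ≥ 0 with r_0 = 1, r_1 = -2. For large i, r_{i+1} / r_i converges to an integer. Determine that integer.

The characteristic equation is r^2 - 9r + 20 = 0, which factors as (r - 5)(r - 4) = 0.
So the roots are 5 and 4. Since |5| > |4| and the coefficient of 5^i is non-zero, the ratio tends to 5.

5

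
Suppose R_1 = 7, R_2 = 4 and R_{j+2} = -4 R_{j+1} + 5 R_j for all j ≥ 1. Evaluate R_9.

R_3 = -4·4 + 5·7 = 19
R_4 = -4·19 + 5·4 = -56
R_5 = -4·(-56) + 5·19 = 319
R_6 = -4·319 + 5·(-56) = -1556
R_7 = -4·(-1556) + 5·319 = 7819
R_8 = -4·7819 + 5·(-1556) = -39056
R_9 = -4·(-39056) + 5·7819 = 195319

195319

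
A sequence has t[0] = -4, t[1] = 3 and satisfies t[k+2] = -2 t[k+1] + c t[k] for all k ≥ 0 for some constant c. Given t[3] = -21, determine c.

-3

t[2] = -6 - 4c
t[3] = 12 + 11c
So 12 + 11c = -21, giving c = -3.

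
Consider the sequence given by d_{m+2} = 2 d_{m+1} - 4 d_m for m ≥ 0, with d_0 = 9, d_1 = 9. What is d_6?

576

d_2 = 2*9 - 4*9 = -18
d_3 = 2*(-18) - 4*9 = -72
d_4 = 2*(-72) - 4*(-18) = -72
d_5 = 2*(-72) - 4*(-72) = 144
d_6 = 2*144 - 4*(-72) = 576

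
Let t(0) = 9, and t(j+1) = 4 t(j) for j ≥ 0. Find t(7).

t(1) = 4(9) = 36
t(2) = 4(36) = 144
t(3) = 4(144) = 576
t(4) = 4(576) = 2304
t(5) = 4(2304) = 9216
t(6) = 4(9216) = 36864
t(7) = 4(36864) = 147456

147456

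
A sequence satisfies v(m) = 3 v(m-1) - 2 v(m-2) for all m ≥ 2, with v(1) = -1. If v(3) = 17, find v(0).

Let v(0) = z.
v(2) = -3 - 2z
v(3) = -7 - 6z
So -7 - 6z = 17, giving z = -4.

-4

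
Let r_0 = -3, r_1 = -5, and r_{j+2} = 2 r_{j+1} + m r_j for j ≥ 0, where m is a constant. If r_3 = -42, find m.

r_2 = -10 - 3m
r_3 = -20 - 11m
So -20 - 11m = -42, giving m = 2.

2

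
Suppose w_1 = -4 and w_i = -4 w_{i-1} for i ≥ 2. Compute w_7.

-16384

w_2 = -4*(-4) = 16
w_3 = -4*16 = -64
w_4 = -4*(-64) = 256
w_5 = -4*256 = -1024
w_6 = -4*(-1024) = 4096
w_7 = -4*4096 = -16384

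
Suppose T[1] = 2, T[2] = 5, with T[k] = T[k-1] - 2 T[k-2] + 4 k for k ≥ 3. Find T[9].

69

T[3] = 5 - 2·2 + 12 = 13
T[4] = 13 - 2·5 + 16 = 19
T[5] = 19 - 2·13 + 20 = 13
T[6] = 13 - 2·19 + 24 = -1
T[7] = (-1) - 2·13 + 28 = 1
T[8] = 1 - 2·(-1) + 32 = 35
T[9] = 35 - 2·1 + 36 = 69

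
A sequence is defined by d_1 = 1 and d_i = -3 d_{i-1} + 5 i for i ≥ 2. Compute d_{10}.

23387

d_2 = -3(1) + 10 = 7
d_3 = -3(7) + 15 = -6
d_4 = -3(-6) + 20 = 38
d_5 = -3(38) + 25 = -89
d_6 = -3(-89) + 30 = 297
d_7 = -3(297) + 35 = -856
d_8 = -3(-856) + 40 = 2608
d_9 = -3(2608) + 45 = -7779
d_{10} = -3(-7779) + 50 = 23387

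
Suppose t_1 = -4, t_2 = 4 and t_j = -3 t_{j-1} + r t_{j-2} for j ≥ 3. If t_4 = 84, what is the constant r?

t_3 = -12 - 4r
t_4 = 36 + 16r
So 36 + 16r = 84, giving r = 3.

3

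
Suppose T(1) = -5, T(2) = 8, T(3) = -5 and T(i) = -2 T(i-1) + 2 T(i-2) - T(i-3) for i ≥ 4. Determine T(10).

T(4) = -2*(-5) + 2*8 - (-5) = 31
T(5) = -2*31 + 2*(-5) - 8 = -80
T(6) = -2*(-80) + 2*31 - (-5) = 227
T(7) = -2*227 + 2*(-80) - 31 = -645
T(8) = -2*(-645) + 2*227 - (-80) = 1824
T(9) = -2*1824 + 2*(-645) - 227 = -5165
T(10) = -2*(-5165) + 2*1824 - (-645) = 14623

14623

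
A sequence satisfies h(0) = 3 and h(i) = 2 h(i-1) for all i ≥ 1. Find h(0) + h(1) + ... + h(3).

45

h(1) = 2(3) = 6
h(2) = 2(6) = 12
h(3) = 2(12) = 24
Sum = 3 + 6 + 12 + 24 = 45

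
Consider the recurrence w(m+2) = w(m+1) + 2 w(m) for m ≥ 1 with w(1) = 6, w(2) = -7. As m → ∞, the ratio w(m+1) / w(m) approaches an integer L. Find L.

The characteristic equation is r^2 - r - 2 = 0, which factors as (r - 2)(r + 1) = 0.
So the roots are 2 and -1. Since |2| > |-1| and the coefficient of 2^m is non-zero, the ratio tends to 2.

2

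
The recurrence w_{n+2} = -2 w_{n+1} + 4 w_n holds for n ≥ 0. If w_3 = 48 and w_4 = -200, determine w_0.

-7

Rearranging, w_{n-2} = (w_n + 2 w_{n-1}) / 4.
w_2 = (-200 + 2(48)) / 4 = -104/4 = -26
w_1 = (48 + 2(-26)) / 4 = -4/4 = -1
w_0 = (-26 + 2(-1)) / 4 = -28/4 = -7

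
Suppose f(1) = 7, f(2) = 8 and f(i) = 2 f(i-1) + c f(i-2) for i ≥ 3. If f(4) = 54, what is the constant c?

1

f(3) = 16 + 7c
f(4) = 32 + 22c
So 32 + 22c = 54, giving c = 1.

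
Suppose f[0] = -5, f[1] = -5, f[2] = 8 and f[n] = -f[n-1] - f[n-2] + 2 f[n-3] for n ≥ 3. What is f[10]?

143

f[3] = -8 - (-5) + 2*(-5) = -13
f[4] = -(-13) - 8 + 2*(-5) = -5
f[5] = -(-5) - (-13) + 2*8 = 34
f[6] = -34 - (-5) + 2*(-13) = -55
f[7] = -(-55) - 34 + 2*(-5) = 11
f[8] = -11 - (-55) + 2*34 = 112
f[9] = -112 - 11 + 2*(-55) = -233
f[10] = -(-233) - 112 + 2*11 = 143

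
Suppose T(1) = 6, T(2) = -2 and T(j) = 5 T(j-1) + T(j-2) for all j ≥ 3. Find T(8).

T(3) = 5(-2) + 6 = -4
T(4) = 5(-4) + (-2) = -22
T(5) = 5(-22) + (-4) = -114
T(6) = 5(-114) + (-22) = -592
T(7) = 5(-592) + (-114) = -3074
T(8) = 5(-3074) + (-592) = -15962

-15962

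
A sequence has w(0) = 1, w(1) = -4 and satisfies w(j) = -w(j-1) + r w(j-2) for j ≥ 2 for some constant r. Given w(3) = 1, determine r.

w(2) = 4 + r
w(3) = -4 - 5r
So -4 - 5r = 1, giving r = -1.

-1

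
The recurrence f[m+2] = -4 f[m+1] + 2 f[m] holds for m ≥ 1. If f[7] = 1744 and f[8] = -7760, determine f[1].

-2

Rearranging, f[m-2] = (f[m] + 4 f[m-1]) / 2.
f[6] = (-7760 + 4(1744)) / 2 = -784/2 = -392
f[5] = (1744 + 4(-392)) / 2 = 176/2 = 88
f[4] = (-392 + 4(88)) / 2 = -40/2 = -20
f[3] = (88 + 4(-20)) / 2 = 8/2 = 4
f[2] = (-20 + 4(4)) / 2 = -4/2 = -2
f[1] = (4 + 4(-2)) / 2 = -4/2 = -2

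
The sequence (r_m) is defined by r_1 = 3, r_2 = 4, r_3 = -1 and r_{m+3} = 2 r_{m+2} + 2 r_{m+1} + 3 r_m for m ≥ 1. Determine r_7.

339

r_4 = 2·(-1) + 2·4 + 3·3 = 15
r_5 = 2·15 + 2·(-1) + 3·4 = 40
r_6 = 2·40 + 2·15 + 3·(-1) = 107
r_7 = 2·107 + 2·40 + 3·15 = 339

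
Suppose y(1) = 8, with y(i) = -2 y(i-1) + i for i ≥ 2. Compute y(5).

121

y(2) = -2*8 + 2 = -14
y(3) = -2*(-14) + 3 = 31
y(4) = -2*31 + 4 = -58
y(5) = -2*(-58) + 5 = 121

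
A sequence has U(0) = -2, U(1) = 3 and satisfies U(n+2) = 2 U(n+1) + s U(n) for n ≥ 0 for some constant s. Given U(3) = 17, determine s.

-5

U(2) = 6 - 2s
U(3) = 12 - s
So 12 - s = 17, giving s = -5.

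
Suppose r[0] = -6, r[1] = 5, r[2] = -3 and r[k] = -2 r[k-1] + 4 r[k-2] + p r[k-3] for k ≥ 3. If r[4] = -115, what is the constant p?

-3

r[3] = 26 - 6p
r[4] = -64 + 17p
So -64 + 17p = -115, giving p = -3.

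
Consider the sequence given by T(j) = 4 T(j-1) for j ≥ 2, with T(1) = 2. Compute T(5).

512

T(2) = 4·2 = 8
T(3) = 4·8 = 32
T(4) = 4·32 = 128
T(5) = 4·128 = 512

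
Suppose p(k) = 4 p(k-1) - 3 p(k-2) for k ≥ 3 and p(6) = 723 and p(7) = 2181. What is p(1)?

Rearranging, p(k-2) = (p(k) - 4 p(k-1)) / -3.
p(5) = (2181 - 4·723) / -3 = -711/-3 = 237
p(4) = (723 - 4·237) / -3 = -225/-3 = 75
p(3) = (237 - 4·75) / -3 = -63/-3 = 21
p(2) = (75 - 4·21) / -3 = -9/-3 = 3
p(1) = (21 - 4·3) / -3 = 9/-3 = -3

-3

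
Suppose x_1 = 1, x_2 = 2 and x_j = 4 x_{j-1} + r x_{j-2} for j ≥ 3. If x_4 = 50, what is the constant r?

x_3 = 8 + r
x_4 = 32 + 6r
So 32 + 6r = 50, giving r = 3.

3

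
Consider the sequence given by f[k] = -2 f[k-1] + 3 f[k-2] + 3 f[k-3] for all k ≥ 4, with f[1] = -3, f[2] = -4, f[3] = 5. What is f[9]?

f[4] = -2·5 + 3·(-4) + 3·(-3) = -31
f[5] = -2·(-31) + 3·5 + 3·(-4) = 65
f[6] = -2·65 + 3·(-31) + 3·5 = -208
f[7] = -2·(-208) + 3·65 + 3·(-31) = 518
f[8] = -2·518 + 3·(-208) + 3·65 = -1465
f[9] = -2·(-1465) + 3·518 + 3·(-208) = 3860

3860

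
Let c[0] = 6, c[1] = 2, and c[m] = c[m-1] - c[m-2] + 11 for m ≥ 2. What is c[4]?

20

c[2] = 2 - 6 + 11 = 7
c[3] = 7 - 2 + 11 = 16
c[4] = 16 - 7 + 11 = 20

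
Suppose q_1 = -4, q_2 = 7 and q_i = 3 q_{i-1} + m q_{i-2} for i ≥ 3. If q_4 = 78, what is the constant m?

q_3 = 21 - 4m
q_4 = 63 - 5m
So 63 - 5m = 78, giving m = -3.

-3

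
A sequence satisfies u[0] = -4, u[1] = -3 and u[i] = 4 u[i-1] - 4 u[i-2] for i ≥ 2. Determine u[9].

u[2] = 4(-3) - 4(-4) = 4
u[3] = 4(4) - 4(-3) = 28
u[4] = 4(28) - 4(4) = 96
u[5] = 4(96) - 4(28) = 272
u[6] = 4(272) - 4(96) = 704
u[7] = 4(704) - 4(272) = 1728
u[8] = 4(1728) - 4(704) = 4096
u[9] = 4(4096) - 4(1728) = 9472

9472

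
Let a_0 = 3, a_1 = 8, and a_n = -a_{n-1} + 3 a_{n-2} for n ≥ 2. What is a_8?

-863

a_2 = -8 + 3*3 = 1
a_3 = -1 + 3*8 = 23
a_4 = -23 + 3*1 = -20
a_5 = -(-20) + 3*23 = 89
a_6 = -89 + 3*(-20) = -149
a_7 = -(-149) + 3*89 = 416
a_8 = -416 + 3*(-149) = -863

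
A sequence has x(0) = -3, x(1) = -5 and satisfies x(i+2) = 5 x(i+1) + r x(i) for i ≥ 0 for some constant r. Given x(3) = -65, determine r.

x(2) = -25 - 3r
x(3) = -125 - 20r
So -125 - 20r = -65, giving r = -3.

-3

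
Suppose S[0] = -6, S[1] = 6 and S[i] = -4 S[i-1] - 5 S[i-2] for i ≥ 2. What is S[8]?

S[2] = -4·6 - 5·(-6) = 6
S[3] = -4·6 - 5·6 = -54
S[4] = -4·(-54) - 5·6 = 186
S[5] = -4·186 - 5·(-54) = -474
S[6] = -4·(-474) - 5·186 = 966
S[7] = -4·966 - 5·(-474) = -1494
S[8] = -4·(-1494) - 5·966 = 1146

1146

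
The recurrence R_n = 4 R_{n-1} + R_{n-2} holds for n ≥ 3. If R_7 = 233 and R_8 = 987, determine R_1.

5

Rearranging, R_{n-2} = R_n - 4 R_{n-1}.
R_6 = 987 - 4*233 = 55
R_5 = 233 - 4*55 = 13
R_4 = 55 - 4*13 = 3
R_3 = 13 - 4*3 = 1
R_2 = 3 - 4*1 = -1
R_1 = 1 - 4*(-1) = 5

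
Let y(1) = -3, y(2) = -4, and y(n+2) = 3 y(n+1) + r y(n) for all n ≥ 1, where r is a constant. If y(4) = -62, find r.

2

y(3) = -12 - 3r
y(4) = -36 - 13r
So -36 - 13r = -62, giving r = 2.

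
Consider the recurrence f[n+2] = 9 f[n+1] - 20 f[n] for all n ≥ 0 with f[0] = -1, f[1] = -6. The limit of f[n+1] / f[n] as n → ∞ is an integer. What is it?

The characteristic equation is r^2 - 9r + 20 = 0, which factors as (r - 5)(r - 4) = 0.
So the roots are 5 and 4. Since |5| > |4| and the coefficient of 5^n is non-zero, the ratio tends to 5.

5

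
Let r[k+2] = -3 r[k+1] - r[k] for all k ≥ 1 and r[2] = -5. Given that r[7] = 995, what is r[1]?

Let r[1] = z.
r[3] = 15 - z
r[4] = -40 + 3z
r[5] = 105 - 8z
r[6] = -275 + 21z
r[7] = 720 - 55z
So 720 - 55z = 995, giving z = -5.

-5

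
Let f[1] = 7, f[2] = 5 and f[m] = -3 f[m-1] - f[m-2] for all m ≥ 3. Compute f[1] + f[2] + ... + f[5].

f[3] = -3·5 - 7 = -22
f[4] = -3·(-22) - 5 = 61
f[5] = -3·61 - (-22) = -161
Sum = 7 + 5 + (-22) + 61 + (-161) = -110

-110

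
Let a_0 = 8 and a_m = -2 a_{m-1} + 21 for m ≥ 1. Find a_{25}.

The fixed point is 21/(1 + 2) = 7, so a_m - 7 = -2(a_{m-1} - 7).
Hence a_m = 1·(-2)^m + 7.
a_{25} = 1·(-2)^{25} + 7 = 1·-33554432 + 7 = -33554425.

-33554425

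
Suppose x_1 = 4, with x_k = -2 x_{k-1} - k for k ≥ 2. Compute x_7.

x_2 = -2·4 - 2 = -10
x_3 = -2·(-10) - 3 = 17
x_4 = -2·17 - 4 = -38
x_5 = -2·(-38) - 5 = 71
x_6 = -2·71 - 6 = -148
x_7 = -2·(-148) - 7 = 289

289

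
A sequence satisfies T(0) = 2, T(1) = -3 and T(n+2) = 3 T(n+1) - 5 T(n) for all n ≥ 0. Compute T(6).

T(2) = 3(-3) - 5(2) = -19
T(3) = 3(-19) - 5(-3) = -42
T(4) = 3(-42) - 5(-19) = -31
T(5) = 3(-31) - 5(-42) = 117
T(6) = 3(117) - 5(-31) = 506

506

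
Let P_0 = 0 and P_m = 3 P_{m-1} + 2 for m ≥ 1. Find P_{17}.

The fixed point is 2/(1 - 3) = -1, so P_m + 1 = 3(P_{m-1} + 1).
Hence P_m = 1·3^m - 1.
P_{17} = 1·3^{17} - 1 = 1·129140163 - 1 = 129140162.

129140162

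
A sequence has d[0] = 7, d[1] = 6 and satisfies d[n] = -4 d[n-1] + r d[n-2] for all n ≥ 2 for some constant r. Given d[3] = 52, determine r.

2

d[2] = -24 + 7r
d[3] = 96 - 22r
So 96 - 22r = 52, giving r = 2.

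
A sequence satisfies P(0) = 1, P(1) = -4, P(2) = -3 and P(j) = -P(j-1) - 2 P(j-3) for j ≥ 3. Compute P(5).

-1

P(3) = -(-3) - 2·1 = 1
P(4) = -1 - 2·(-4) = 7
P(5) = -7 - 2·(-3) = -1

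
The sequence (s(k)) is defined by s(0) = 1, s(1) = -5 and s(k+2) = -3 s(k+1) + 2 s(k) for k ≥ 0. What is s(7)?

s(2) = -3·(-5) + 2·1 = 17
s(3) = -3·17 + 2·(-5) = -61
s(4) = -3·(-61) + 2·17 = 217
s(5) = -3·217 + 2·(-61) = -773
s(6) = -3·(-773) + 2·217 = 2753
s(7) = -3·2753 + 2·(-773) = -9805

-9805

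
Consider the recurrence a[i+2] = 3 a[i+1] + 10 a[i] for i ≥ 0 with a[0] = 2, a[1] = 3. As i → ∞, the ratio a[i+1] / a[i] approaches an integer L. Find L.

5

The characteristic equation is r^2 - 3r - 10 = 0, which factors as (r - 5)(r + 2) = 0.
So the roots are 5 and -2. Since |5| > |-2| and the coefficient of 5^i is non-zero, the ratio tends to 5.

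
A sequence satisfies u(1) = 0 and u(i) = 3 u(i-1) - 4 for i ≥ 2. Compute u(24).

The fixed point is -4/(1 - 3) = 2, so u(i) - 2 = 3(u(i-1) - 2).
Hence u(i) = -2·3^{i-1} + 2.
u(24) = -2·3^{23} + 2 = -2·94143178827 + 2 = -188286357652.

-188286357652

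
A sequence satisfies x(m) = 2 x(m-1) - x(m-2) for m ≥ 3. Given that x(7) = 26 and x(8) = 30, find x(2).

6

Rearranging, x(m-2) = -(x(m) - 2 x(m-1)).
x(6) = -(30 - 2*26) = 22
x(5) = -(26 - 2*22) = 18
x(4) = -(22 - 2*18) = 14
x(3) = -(18 - 2*14) = 10
x(2) = -(14 - 2*10) = 6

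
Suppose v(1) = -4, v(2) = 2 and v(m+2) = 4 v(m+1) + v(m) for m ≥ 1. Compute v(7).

1364

v(3) = 4(2) + (-4) = 4
v(4) = 4(4) + 2 = 18
v(5) = 4(18) + 4 = 76
v(6) = 4(76) + 18 = 322
v(7) = 4(322) + 76 = 1364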